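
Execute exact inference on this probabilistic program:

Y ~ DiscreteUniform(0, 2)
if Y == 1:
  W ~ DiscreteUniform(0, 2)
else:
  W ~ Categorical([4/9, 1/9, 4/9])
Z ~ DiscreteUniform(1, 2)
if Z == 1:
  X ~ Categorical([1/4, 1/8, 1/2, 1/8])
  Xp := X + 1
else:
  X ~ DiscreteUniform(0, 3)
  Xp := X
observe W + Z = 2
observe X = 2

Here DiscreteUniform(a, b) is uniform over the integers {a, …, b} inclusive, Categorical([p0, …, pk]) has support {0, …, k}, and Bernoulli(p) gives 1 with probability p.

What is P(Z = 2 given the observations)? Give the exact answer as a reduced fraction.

Enumerate traces; 6 have nonzero weight after conditioning:
  (Y=0, W=0, Z=2, X=2) weight 1/54
  (Y=0, W=1, Z=1, X=2) weight 1/108
  (Y=1, W=0, Z=2, X=2) weight 1/72
  (Y=1, W=1, Z=1, X=2) weight 1/36
  (Y=2, W=0, Z=2, X=2) weight 1/54
  (Y=2, W=1, Z=1, X=2) weight 1/108
Group by Z:
  weight(Z=1) = 5/108
  weight(Z=2) = 11/216
Total weight = 5/108 + 11/216 = 7/72
P(Z=1 | obs) = 5/108 / 7/72 = 10/21
P(Z=2 | obs) = 11/216 / 7/72 = 11/21

P(Z = 2 | obs) = 11/21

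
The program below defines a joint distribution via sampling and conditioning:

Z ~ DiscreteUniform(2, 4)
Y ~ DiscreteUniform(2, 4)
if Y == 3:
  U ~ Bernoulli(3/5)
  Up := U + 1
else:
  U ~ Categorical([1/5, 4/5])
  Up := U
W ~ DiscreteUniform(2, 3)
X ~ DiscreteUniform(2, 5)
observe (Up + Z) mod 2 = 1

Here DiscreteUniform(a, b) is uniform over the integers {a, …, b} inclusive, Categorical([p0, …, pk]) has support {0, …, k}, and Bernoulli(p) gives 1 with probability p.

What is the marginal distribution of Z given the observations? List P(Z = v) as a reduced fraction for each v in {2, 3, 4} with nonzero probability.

P(Z=2) = 2/5, P(Z=3) = 1/5, P(Z=4) = 2/5

Enumerate traces; 72 have nonzero weight after conditioning:
  (Z=2, Y=2, U=1, W=2, X=2) weight 1/90
  (Z=2, Y=2, U=1, W=2, X=3) weight 1/90
  (Z=2, Y=2, U=1, W=2, X=4) weight 1/90
  (Z=2, Y=2, U=1, W=2, X=5) weight 1/90
  (Z=2, Y=2, U=1, W=3, X=2) weight 1/90
  (Z=2, Y=2, U=1, W=3, X=3) weight 1/90
  (Z=2, Y=2, U=1, W=3, X=4) weight 1/90
  (Z=2, Y=2, U=1, W=3, X=5) weight 1/90
  (Z=3, Y=2, U=0, W=2, X=2) weight 1/360
  (Z=4, Y=2, U=1, W=2, X=2) weight 1/90
  … 62 more
Group by Z:
  weight(Z=2) = 2/9
  weight(Z=3) = 1/9
  weight(Z=4) = 2/9
Total weight = 2/9 + 1/9 + 2/9 = 5/9
P(Z=2 | obs) = 2/9 / 5/9 = 2/5
P(Z=3 | obs) = 1/9 / 5/9 = 1/5
P(Z=4 | obs) = 2/9 / 5/9 = 2/5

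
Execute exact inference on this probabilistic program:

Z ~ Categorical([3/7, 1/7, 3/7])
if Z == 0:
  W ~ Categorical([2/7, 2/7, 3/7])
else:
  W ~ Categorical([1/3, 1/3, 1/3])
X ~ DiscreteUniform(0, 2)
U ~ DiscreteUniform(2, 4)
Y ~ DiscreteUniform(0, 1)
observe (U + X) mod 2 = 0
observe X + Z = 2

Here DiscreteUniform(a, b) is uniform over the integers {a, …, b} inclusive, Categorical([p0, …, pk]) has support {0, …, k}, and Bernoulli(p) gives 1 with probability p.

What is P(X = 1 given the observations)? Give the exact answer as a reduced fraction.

Enumerate traces; 30 have nonzero weight after conditioning:
  (Z=0, W=0, X=2, U=2, Y=0) weight 1/147
  (Z=0, W=0, X=2, U=2, Y=1) weight 1/147
  (Z=0, W=0, X=2, U=4, Y=0) weight 1/147
  (Z=0, W=0, X=2, U=4, Y=1) weight 1/147
  (Z=0, W=1, X=2, U=2, Y=0) weight 1/147
  (Z=0, W=1, X=2, U=2, Y=1) weight 1/147
  (Z=0, W=1, X=2, U=4, Y=0) weight 1/147
  (Z=0, W=1, X=2, U=4, Y=1) weight 1/147
  (Z=1, W=0, X=1, U=3, Y=0) weight 1/378
  (Z=2, W=0, X=0, U=2, Y=0) weight 1/126
  … 20 more
Group by X:
  weight(X=0) = 2/21
  weight(X=1) = 1/63
  weight(X=2) = 2/21
Total weight = 2/21 + 1/63 + 2/21 = 13/63
P(X=0 | obs) = 2/21 / 13/63 = 6/13
P(X=1 | obs) = 1/63 / 13/63 = 1/13
P(X=2 | obs) = 2/21 / 13/63 = 6/13

P(X = 1 | obs) = 1/13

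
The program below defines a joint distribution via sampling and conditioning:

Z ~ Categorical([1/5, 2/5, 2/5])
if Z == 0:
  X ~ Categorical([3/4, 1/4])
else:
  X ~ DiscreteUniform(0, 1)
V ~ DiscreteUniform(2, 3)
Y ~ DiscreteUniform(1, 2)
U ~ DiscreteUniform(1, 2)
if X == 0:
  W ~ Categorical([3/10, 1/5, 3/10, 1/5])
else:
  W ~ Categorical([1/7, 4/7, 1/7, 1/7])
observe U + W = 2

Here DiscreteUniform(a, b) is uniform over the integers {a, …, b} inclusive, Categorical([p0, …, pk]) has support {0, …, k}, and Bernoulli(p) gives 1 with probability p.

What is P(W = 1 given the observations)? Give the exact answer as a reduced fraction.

P(W = 1 | obs) = 514/835

Enumerate traces; 48 have nonzero weight after conditioning:
  (Z=0, X=0, V=2, Y=1, U=1, W=1) weight 3/800
  (Z=0, X=0, V=2, Y=1, U=2, W=0) weight 9/1600
  (Z=0, X=0, V=2, Y=2, U=1, W=1) weight 3/800
  (Z=0, X=0, V=2, Y=2, U=2, W=0) weight 9/1600
  (Z=0, X=0, V=3, Y=1, U=1, W=1) weight 3/800
  (Z=0, X=0, V=3, Y=1, U=2, W=0) weight 9/1600
  (Z=0, X=0, V=3, Y=2, U=1, W=1) weight 3/800
  (Z=0, X=0, V=3, Y=2, U=2, W=0) weight 9/1600
  … 40 more
Group by W:
  weight(W=0) = 321/2800
  weight(W=1) = 257/1400
Total weight = 321/2800 + 257/1400 = 167/560
P(W=0 | obs) = 321/2800 / 167/560 = 321/835
P(W=1 | obs) = 257/1400 / 167/560 = 514/835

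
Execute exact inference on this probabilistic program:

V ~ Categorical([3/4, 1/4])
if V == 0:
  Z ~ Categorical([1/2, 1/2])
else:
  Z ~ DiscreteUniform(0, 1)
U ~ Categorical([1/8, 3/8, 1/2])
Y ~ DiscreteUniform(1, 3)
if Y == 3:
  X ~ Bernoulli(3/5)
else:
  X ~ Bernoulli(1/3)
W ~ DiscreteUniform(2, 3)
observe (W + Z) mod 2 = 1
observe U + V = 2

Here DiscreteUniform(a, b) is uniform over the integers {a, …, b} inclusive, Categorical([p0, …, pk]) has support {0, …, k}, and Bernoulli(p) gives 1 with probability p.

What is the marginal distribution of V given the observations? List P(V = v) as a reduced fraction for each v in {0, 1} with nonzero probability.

Enumerate traces; 24 have nonzero weight after conditioning:
  (V=0, Z=0, U=2, Y=1, X=0, W=3) weight 1/48
  (V=0, Z=0, U=2, Y=1, X=1, W=3) weight 1/96
  (V=0, Z=0, U=2, Y=2, X=0, W=3) weight 1/48
  (V=0, Z=0, U=2, Y=2, X=1, W=3) weight 1/96
  (V=0, Z=0, U=2, Y=3, X=0, W=3) weight 1/80
  (V=0, Z=0, U=2, Y=3, X=1, W=3) weight 3/160
  (V=0, Z=1, U=2, Y=1, X=0, W=2) weight 1/48
  (V=0, Z=1, U=2, Y=1, X=1, W=2) weight 1/96
  (V=1, Z=0, U=1, Y=1, X=0, W=3) weight 1/192
  … 15 more
Group by V:
  weight(V=0) = 3/16
  weight(V=1) = 3/64
Total weight = 3/16 + 3/64 = 15/64
P(V=0 | obs) = 3/16 / 15/64 = 4/5
P(V=1 | obs) = 3/64 / 15/64 = 1/5

P(V=0) = 4/5, P(V=1) = 1/5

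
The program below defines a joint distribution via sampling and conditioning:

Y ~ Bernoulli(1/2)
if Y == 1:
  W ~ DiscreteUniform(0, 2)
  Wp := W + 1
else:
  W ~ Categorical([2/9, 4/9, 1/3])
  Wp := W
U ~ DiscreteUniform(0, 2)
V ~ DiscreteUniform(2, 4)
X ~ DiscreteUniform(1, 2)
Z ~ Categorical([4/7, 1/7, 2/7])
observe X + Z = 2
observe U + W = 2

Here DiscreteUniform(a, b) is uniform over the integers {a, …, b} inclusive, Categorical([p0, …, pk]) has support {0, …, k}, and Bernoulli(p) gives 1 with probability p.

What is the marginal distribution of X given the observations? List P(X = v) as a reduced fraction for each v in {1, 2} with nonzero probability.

P(X=1) = 1/5, P(X=2) = 4/5

Enumerate traces; 36 have nonzero weight after conditioning:
  (Y=0, W=0, U=2, V=2, X=1, Z=1) weight 1/1134
  (Y=0, W=0, U=2, V=2, X=2, Z=0) weight 2/567
  (Y=0, W=0, U=2, V=3, X=1, Z=1) weight 1/1134
  (Y=0, W=0, U=2, V=3, X=2, Z=0) weight 2/567
  (Y=0, W=0, U=2, V=4, X=1, Z=1) weight 1/1134
  (Y=0, W=0, U=2, V=4, X=2, Z=0) weight 2/567
  (Y=0, W=1, U=1, V=2, X=1, Z=1) weight 1/567
  (Y=0, W=1, U=1, V=2, X=2, Z=0) weight 4/567
  … 28 more
Group by X:
  weight(X=1) = 1/42
  weight(X=2) = 2/21
Total weight = 1/42 + 2/21 = 5/42
P(X=1 | obs) = 1/42 / 5/42 = 1/5
P(X=2 | obs) = 2/21 / 5/42 = 4/5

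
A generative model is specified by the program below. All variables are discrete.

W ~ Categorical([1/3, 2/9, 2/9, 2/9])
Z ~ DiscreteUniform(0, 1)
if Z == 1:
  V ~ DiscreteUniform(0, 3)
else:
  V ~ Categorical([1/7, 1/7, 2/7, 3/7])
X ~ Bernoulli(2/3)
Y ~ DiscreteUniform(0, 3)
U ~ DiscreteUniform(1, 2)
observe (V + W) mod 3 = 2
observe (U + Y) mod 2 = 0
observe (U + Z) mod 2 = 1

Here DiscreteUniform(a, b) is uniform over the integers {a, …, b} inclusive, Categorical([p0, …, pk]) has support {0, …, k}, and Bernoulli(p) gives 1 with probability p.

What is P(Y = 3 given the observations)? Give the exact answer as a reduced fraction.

P(Y = 3 | obs) = 40/157

Enumerate traces; 40 have nonzero weight after conditioning:
  (W=0, Z=0, V=2, X=0, Y=1, U=1) weight 1/504
  (W=0, Z=0, V=2, X=0, Y=3, U=1) weight 1/504
  (W=0, Z=0, V=2, X=1, Y=1, U=1) weight 1/252
  (W=0, Z=0, V=2, X=1, Y=3, U=1) weight 1/252
  (W=0, Z=1, V=2, X=0, Y=0, U=2) weight 1/576
  (W=0, Z=1, V=2, X=0, Y=2, U=2) weight 1/576
  (W=0, Z=1, V=2, X=1, Y=0, U=2) weight 1/288
  (W=0, Z=1, V=2, X=1, Y=2, U=2) weight 1/288
  … 32 more
Group by Y:
  weight(Y=0) = 11/576
  weight(Y=1) = 5/252
  weight(Y=2) = 11/576
  weight(Y=3) = 5/252
Total weight = 11/576 + 5/252 + 11/576 + 5/252 = 157/2016
P(Y=0 | obs) = 11/576 / 157/2016 = 77/314
P(Y=1 | obs) = 5/252 / 157/2016 = 40/157
P(Y=2 | obs) = 11/576 / 157/2016 = 77/314
P(Y=3 | obs) = 5/252 / 157/2016 = 40/157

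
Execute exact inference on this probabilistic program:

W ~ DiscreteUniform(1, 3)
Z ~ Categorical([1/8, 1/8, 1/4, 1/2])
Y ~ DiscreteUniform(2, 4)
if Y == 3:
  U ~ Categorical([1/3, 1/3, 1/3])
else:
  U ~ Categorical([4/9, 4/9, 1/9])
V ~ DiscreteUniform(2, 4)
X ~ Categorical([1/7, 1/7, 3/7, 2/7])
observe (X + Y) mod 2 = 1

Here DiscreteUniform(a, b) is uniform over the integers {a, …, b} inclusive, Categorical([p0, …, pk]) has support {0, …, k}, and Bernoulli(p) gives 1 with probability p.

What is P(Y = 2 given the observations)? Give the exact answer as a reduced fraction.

P(Y = 2 | obs) = 3/10

Enumerate traces; 648 have nonzero weight after conditioning:
  (W=1, Z=0, Y=2, U=0, V=2, X=1) weight 1/3402
  (W=1, Z=0, Y=2, U=0, V=2, X=3) weight 1/1701
  (W=1, Z=0, Y=2, U=0, V=3, X=1) weight 1/3402
  (W=1, Z=0, Y=2, U=0, V=3, X=3) weight 1/1701
  (W=1, Z=0, Y=2, U=0, V=4, X=1) weight 1/3402
  (W=1, Z=0, Y=2, U=0, V=4, X=3) weight 1/1701
  (W=1, Z=0, Y=2, U=1, V=2, X=1) weight 1/3402
  (W=1, Z=0, Y=2, U=1, V=2, X=3) weight 1/1701
  (W=1, Z=0, Y=3, U=0, V=2, X=0) weight 1/4536
  (W=1, Z=0, Y=4, U=0, V=2, X=1) weight 1/3402
  … 638 more
Group by Y:
  weight(Y=2) = 1/7
  weight(Y=3) = 4/21
  weight(Y=4) = 1/7
Total weight = 1/7 + 4/21 + 1/7 = 10/21
P(Y=2 | obs) = 1/7 / 10/21 = 3/10
P(Y=3 | obs) = 4/21 / 10/21 = 2/5
P(Y=4 | obs) = 1/7 / 10/21 = 3/10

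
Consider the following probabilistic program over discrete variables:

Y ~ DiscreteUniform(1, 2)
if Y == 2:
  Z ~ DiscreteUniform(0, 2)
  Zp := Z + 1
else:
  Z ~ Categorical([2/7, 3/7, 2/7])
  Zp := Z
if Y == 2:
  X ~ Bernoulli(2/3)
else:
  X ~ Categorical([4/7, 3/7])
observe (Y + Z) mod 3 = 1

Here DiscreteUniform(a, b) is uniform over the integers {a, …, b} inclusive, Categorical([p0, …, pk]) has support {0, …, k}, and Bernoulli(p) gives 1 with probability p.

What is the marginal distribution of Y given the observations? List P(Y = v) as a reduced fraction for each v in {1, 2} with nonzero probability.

P(Y=1) = 6/13, P(Y=2) = 7/13

Enumerate traces; 4 have nonzero weight after conditioning:
  (Y=1, Z=0, X=0) weight 4/49
  (Y=1, Z=0, X=1) weight 3/49
  (Y=2, Z=2, X=0) weight 1/18
  (Y=2, Z=2, X=1) weight 1/9
Group by Y:
  weight(Y=1) = 1/7
  weight(Y=2) = 1/6
Total weight = 1/7 + 1/6 = 13/42
P(Y=1 | obs) = 1/7 / 13/42 = 6/13
P(Y=2 | obs) = 1/6 / 13/42 = 7/13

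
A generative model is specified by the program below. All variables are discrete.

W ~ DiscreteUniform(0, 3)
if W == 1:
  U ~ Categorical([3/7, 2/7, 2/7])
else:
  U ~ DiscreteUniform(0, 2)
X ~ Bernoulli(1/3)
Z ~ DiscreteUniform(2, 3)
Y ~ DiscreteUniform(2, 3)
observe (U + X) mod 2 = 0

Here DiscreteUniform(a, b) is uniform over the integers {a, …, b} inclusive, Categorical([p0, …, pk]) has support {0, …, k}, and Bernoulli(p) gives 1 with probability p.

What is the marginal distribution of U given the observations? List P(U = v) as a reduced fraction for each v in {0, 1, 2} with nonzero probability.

P(U=0) = 20/47, P(U=1) = 9/47, P(U=2) = 18/47

Enumerate traces; 48 have nonzero weight after conditioning:
  (W=0, U=0, X=0, Z=2, Y=2) weight 1/72
  (W=0, U=0, X=0, Z=2, Y=3) weight 1/72
  (W=0, U=0, X=0, Z=3, Y=2) weight 1/72
  (W=0, U=0, X=0, Z=3, Y=3) weight 1/72
  (W=0, U=1, X=1, Z=2, Y=2) weight 1/144
  (W=0, U=1, X=1, Z=2, Y=3) weight 1/144
  (W=0, U=1, X=1, Z=3, Y=2) weight 1/144
  (W=0, U=1, X=1, Z=3, Y=3) weight 1/144
  (W=0, U=2, X=0, Z=2, Y=2) weight 1/72
  … 39 more
Group by U:
  weight(U=0) = 5/21
  weight(U=1) = 3/28
  weight(U=2) = 3/14
Total weight = 5/21 + 3/28 + 3/14 = 47/84
P(U=0 | obs) = 5/21 / 47/84 = 20/47
P(U=1 | obs) = 3/28 / 47/84 = 9/47
P(U=2 | obs) = 3/14 / 47/84 = 18/47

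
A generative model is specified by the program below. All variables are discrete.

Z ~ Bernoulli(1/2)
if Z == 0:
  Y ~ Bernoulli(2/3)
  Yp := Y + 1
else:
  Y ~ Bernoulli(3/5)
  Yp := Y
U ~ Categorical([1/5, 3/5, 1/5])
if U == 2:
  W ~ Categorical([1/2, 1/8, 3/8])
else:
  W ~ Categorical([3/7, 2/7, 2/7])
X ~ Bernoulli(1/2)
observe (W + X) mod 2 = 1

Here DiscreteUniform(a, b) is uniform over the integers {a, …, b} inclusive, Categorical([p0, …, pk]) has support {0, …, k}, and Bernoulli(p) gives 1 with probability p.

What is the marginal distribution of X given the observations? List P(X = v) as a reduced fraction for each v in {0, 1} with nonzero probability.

P(X=0) = 71/280, P(X=1) = 209/280

Enumerate traces; 36 have nonzero weight after conditioning:
  (Z=0, Y=0, U=0, W=0, X=1) weight 1/140
  (Z=0, Y=0, U=0, W=1, X=0) weight 1/210
  (Z=0, Y=0, U=0, W=2, X=1) weight 1/210
  (Z=0, Y=0, U=1, W=0, X=1) weight 3/140
  (Z=0, Y=0, U=1, W=1, X=0) weight 1/70
  (Z=0, Y=0, U=1, W=2, X=1) weight 1/70
  (Z=0, Y=0, U=2, W=0, X=1) weight 1/120
  (Z=0, Y=0, U=2, W=1, X=0) weight 1/480
  … 28 more
Group by X:
  weight(X=0) = 71/560
  weight(X=1) = 209/560
Total weight = 71/560 + 209/560 = 1/2
P(X=0 | obs) = 71/560 / 1/2 = 71/280
P(X=1 | obs) = 209/560 / 1/2 = 209/280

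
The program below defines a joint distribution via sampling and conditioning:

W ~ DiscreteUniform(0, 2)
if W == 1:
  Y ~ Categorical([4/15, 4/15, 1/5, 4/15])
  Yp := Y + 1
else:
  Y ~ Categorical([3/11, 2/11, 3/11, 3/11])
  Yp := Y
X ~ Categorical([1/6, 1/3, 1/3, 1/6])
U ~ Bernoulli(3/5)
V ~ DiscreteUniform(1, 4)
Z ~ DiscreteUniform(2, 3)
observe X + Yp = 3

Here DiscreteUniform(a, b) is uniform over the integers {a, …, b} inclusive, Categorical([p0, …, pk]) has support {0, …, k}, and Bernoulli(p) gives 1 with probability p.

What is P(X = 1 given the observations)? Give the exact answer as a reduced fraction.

Enumerate traces; 176 have nonzero weight after conditioning:
  (W=0, Y=0, X=3, U=0, V=1, Z=2) weight 1/1320
  (W=0, Y=0, X=3, U=0, V=1, Z=3) weight 1/1320
  (W=0, Y=0, X=3, U=0, V=2, Z=2) weight 1/1320
  (W=0, Y=0, X=3, U=0, V=2, Z=3) weight 1/1320
  (W=0, Y=0, X=3, U=0, V=3, Z=2) weight 1/1320
  (W=0, Y=0, X=3, U=0, V=3, Z=3) weight 1/1320
  (W=0, Y=0, X=3, U=0, V=4, Z=2) weight 1/1320
  (W=0, Y=0, X=3, U=0, V=4, Z=3) weight 1/1320
  (W=0, Y=1, X=2, U=0, V=1, Z=2) weight 1/990
  (W=0, Y=2, X=1, U=0, V=1, Z=2) weight 1/660
  … 166 more
Group by X:
  weight(X=0) = 41/990
  weight(X=1) = 134/1485
  weight(X=2) = 104/1485
  weight(X=3) = 1/33
Total weight = 41/990 + 134/1485 + 104/1485 + 1/33 = 689/2970
P(X=0 | obs) = 41/990 / 689/2970 = 123/689
P(X=1 | obs) = 134/1485 / 689/2970 = 268/689
P(X=2 | obs) = 104/1485 / 689/2970 = 16/53
P(X=3 | obs) = 1/33 / 689/2970 = 90/689

P(X = 1 | obs) = 268/689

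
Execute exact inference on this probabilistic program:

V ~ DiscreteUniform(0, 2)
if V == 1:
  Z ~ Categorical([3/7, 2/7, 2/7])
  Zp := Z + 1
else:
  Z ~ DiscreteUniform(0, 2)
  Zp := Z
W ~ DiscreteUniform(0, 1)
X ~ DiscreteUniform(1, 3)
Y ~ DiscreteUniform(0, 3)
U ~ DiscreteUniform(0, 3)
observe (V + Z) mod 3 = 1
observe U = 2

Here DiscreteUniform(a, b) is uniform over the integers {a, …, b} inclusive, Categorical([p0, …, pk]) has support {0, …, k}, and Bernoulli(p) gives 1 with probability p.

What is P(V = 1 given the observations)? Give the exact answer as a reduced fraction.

Enumerate traces; 72 have nonzero weight after conditioning:
  (V=0, Z=1, W=0, X=1, Y=0, U=2) weight 1/864
  (V=0, Z=1, W=0, X=1, Y=1, U=2) weight 1/864
  (V=0, Z=1, W=0, X=1, Y=2, U=2) weight 1/864
  (V=0, Z=1, W=0, X=1, Y=3, U=2) weight 1/864
  (V=0, Z=1, W=0, X=2, Y=0, U=2) weight 1/864
  (V=0, Z=1, W=0, X=2, Y=1, U=2) weight 1/864
  (V=0, Z=1, W=0, X=2, Y=2, U=2) weight 1/864
  (V=0, Z=1, W=0, X=2, Y=3, U=2) weight 1/864
  (V=1, Z=0, W=0, X=1, Y=0, U=2) weight 1/672
  (V=2, Z=2, W=0, X=1, Y=0, U=2) weight 1/864
  … 62 more
Group by V:
  weight(V=0) = 1/36
  weight(V=1) = 1/28
  weight(V=2) = 1/36
Total weight = 1/36 + 1/28 + 1/36 = 23/252
P(V=0 | obs) = 1/36 / 23/252 = 7/23
P(V=1 | obs) = 1/28 / 23/252 = 9/23
P(V=2 | obs) = 1/36 / 23/252 = 7/23

P(V = 1 | obs) = 9/23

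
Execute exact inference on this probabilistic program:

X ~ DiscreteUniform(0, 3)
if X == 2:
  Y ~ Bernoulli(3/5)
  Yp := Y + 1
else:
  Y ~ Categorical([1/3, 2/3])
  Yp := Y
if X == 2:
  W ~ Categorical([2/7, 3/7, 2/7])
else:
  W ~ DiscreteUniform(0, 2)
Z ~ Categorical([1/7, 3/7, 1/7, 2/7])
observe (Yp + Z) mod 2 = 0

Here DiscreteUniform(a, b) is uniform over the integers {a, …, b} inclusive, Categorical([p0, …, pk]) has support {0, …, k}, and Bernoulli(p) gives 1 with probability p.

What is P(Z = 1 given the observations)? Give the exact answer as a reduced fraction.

Enumerate traces; 48 have nonzero weight after conditioning:
  (X=0, Y=0, W=0, Z=0) weight 1/252
  (X=0, Y=0, W=0, Z=2) weight 1/252
  (X=0, Y=0, W=1, Z=0) weight 1/252
  (X=0, Y=0, W=1, Z=2) weight 1/252
  (X=0, Y=0, W=2, Z=0) weight 1/252
  (X=0, Y=0, W=2, Z=2) weight 1/252
  (X=0, Y=1, W=0, Z=1) weight 1/42
  (X=0, Y=1, W=0, Z=3) weight 1/63
  … 40 more
Group by Z:
  weight(Z=0) = 2/35
  weight(Z=1) = 9/35
  weight(Z=2) = 2/35
  weight(Z=3) = 6/35
Total weight = 2/35 + 9/35 + 2/35 + 6/35 = 19/35
P(Z=0 | obs) = 2/35 / 19/35 = 2/19
P(Z=1 | obs) = 9/35 / 19/35 = 9/19
P(Z=2 | obs) = 2/35 / 19/35 = 2/19
P(Z=3 | obs) = 6/35 / 19/35 = 6/19

P(Z = 1 | obs) = 9/19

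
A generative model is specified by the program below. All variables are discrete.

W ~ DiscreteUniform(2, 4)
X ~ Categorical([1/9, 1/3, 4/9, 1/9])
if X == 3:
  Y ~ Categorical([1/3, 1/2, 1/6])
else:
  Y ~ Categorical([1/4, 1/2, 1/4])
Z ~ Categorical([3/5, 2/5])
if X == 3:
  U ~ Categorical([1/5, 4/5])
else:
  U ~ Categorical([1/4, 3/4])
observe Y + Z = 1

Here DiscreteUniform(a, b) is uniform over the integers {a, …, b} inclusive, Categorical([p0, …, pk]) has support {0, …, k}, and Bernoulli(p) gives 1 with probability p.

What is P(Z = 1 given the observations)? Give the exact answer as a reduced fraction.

Enumerate traces; 48 have nonzero weight after conditioning:
  (W=2, X=0, Y=0, Z=1, U=0) weight 1/1080
  (W=2, X=0, Y=0, Z=1, U=1) weight 1/360
  (W=2, X=0, Y=1, Z=0, U=0) weight 1/360
  (W=2, X=0, Y=1, Z=0, U=1) weight 1/120
  (W=2, X=1, Y=0, Z=1, U=0) weight 1/360
  (W=2, X=1, Y=0, Z=1, U=1) weight 1/120
  (W=2, X=1, Y=1, Z=0, U=0) weight 1/120
  (W=2, X=1, Y=1, Z=0, U=1) weight 1/40
  … 40 more
Group by Z:
  weight(Z=0) = 3/10
  weight(Z=1) = 14/135
Total weight = 3/10 + 14/135 = 109/270
P(Z=0 | obs) = 3/10 / 109/270 = 81/109
P(Z=1 | obs) = 14/135 / 109/270 = 28/109

P(Z = 1 | obs) = 28/109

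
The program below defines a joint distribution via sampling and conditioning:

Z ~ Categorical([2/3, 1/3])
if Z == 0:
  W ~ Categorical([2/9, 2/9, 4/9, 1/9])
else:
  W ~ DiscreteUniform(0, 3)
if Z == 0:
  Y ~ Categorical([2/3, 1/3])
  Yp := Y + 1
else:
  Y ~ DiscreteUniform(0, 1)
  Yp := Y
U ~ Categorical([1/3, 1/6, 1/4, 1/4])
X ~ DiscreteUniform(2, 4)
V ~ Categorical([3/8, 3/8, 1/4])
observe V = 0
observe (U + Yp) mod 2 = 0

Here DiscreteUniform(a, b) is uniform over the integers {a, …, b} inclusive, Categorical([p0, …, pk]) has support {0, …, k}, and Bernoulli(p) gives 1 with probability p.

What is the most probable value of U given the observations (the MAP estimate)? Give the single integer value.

argmax_v P(U = v | obs) = 3

Enumerate traces; 96 have nonzero weight after conditioning:
  (Z=0, W=0, Y=0, U=1, X=2, V=0) weight 1/486
  (Z=0, W=0, Y=0, U=1, X=3, V=0) weight 1/486
  (Z=0, W=0, Y=0, U=1, X=4, V=0) weight 1/486
  (Z=0, W=0, Y=0, U=3, X=2, V=0) weight 1/324
  (Z=0, W=0, Y=0, U=3, X=3, V=0) weight 1/324
  (Z=0, W=0, Y=0, U=3, X=4, V=0) weight 1/324
  (Z=0, W=0, Y=1, U=0, X=2, V=0) weight 1/486
  (Z=0, W=0, Y=1, U=0, X=3, V=0) weight 1/486
  (Z=0, W=0, Y=1, U=2, X=2, V=0) weight 1/648
  … 87 more
Group by U:
  weight(U=0) = 7/144
  weight(U=1) = 11/288
  weight(U=2) = 7/192
  weight(U=3) = 11/192
Total weight = 7/144 + 11/288 + 7/192 + 11/192 = 13/72
P(U=0 | obs) = 7/144 / 13/72 = 7/26
P(U=1 | obs) = 11/288 / 13/72 = 11/52
P(U=2 | obs) = 7/192 / 13/72 = 21/104
P(U=3 | obs) = 11/192 / 13/72 = 33/104
argmax = 3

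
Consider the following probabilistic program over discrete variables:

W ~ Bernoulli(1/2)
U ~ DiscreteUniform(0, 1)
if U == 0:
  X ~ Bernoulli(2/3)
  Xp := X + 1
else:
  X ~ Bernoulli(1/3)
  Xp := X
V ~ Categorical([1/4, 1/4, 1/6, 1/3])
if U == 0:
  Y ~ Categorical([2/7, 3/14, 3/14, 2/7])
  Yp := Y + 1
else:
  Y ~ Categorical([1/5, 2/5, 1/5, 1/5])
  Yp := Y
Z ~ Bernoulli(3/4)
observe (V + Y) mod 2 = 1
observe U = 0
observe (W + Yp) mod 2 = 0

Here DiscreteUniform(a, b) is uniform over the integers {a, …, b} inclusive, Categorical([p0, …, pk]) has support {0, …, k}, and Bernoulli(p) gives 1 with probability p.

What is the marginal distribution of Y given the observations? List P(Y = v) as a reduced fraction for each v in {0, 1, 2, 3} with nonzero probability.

Enumerate traces; 32 have nonzero weight after conditioning:
  (W=0, U=0, X=0, V=0, Y=1, Z=0) weight 1/896
  (W=0, U=0, X=0, V=0, Y=1, Z=1) weight 3/896
  (W=0, U=0, X=0, V=0, Y=3, Z=0) weight 1/672
  (W=0, U=0, X=0, V=0, Y=3, Z=1) weight 1/224
  (W=0, U=0, X=0, V=2, Y=1, Z=0) weight 1/1344
  (W=0, U=0, X=0, V=2, Y=1, Z=1) weight 1/448
  (W=0, U=0, X=0, V=2, Y=3, Z=0) weight 1/1008
  (W=0, U=0, X=0, V=2, Y=3, Z=1) weight 1/336
  (W=1, U=0, X=0, V=1, Y=0, Z=0) weight 1/672
  (W=1, U=0, X=0, V=1, Y=2, Z=0) weight 1/896
  … 22 more
Group by Y:
  weight(Y=0) = 1/24
  weight(Y=1) = 5/224
  weight(Y=2) = 1/32
  weight(Y=3) = 5/168
Total weight = 1/24 + 5/224 + 1/32 + 5/168 = 1/8
P(Y=0 | obs) = 1/24 / 1/8 = 1/3
P(Y=1 | obs) = 5/224 / 1/8 = 5/28
P(Y=2 | obs) = 1/32 / 1/8 = 1/4
P(Y=3 | obs) = 5/168 / 1/8 = 5/21

P(Y=0) = 1/3, P(Y=1) = 5/28, P(Y=2) = 1/4, P(Y=3) = 5/21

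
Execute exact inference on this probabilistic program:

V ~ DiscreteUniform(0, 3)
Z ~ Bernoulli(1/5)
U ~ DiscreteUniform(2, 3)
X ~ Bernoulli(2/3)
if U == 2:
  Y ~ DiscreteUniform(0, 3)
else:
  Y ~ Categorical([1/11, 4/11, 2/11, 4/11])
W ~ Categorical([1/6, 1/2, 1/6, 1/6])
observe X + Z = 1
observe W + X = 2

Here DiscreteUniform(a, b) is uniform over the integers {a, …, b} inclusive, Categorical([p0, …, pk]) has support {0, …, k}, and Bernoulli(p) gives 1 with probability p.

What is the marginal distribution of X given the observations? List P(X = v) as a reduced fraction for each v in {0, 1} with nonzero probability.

Enumerate traces; 64 have nonzero weight after conditioning:
  (V=0, Z=0, U=2, X=1, Y=0, W=1) weight 1/120
  (V=0, Z=0, U=2, X=1, Y=1, W=1) weight 1/120
  (V=0, Z=0, U=2, X=1, Y=2, W=1) weight 1/120
  (V=0, Z=0, U=2, X=1, Y=3, W=1) weight 1/120
  (V=0, Z=0, U=3, X=1, Y=0, W=1) weight 1/330
  (V=0, Z=0, U=3, X=1, Y=1, W=1) weight 2/165
  (V=0, Z=0, U=3, X=1, Y=2, W=1) weight 1/165
  (V=0, Z=0, U=3, X=1, Y=3, W=1) weight 2/165
  (V=0, Z=1, U=2, X=0, Y=0, W=2) weight 1/2880
  … 55 more
Group by X:
  weight(X=0) = 1/90
  weight(X=1) = 4/15
Total weight = 1/90 + 4/15 = 5/18
P(X=0 | obs) = 1/90 / 5/18 = 1/25
P(X=1 | obs) = 4/15 / 5/18 = 24/25

P(X=0) = 1/25, P(X=1) = 24/25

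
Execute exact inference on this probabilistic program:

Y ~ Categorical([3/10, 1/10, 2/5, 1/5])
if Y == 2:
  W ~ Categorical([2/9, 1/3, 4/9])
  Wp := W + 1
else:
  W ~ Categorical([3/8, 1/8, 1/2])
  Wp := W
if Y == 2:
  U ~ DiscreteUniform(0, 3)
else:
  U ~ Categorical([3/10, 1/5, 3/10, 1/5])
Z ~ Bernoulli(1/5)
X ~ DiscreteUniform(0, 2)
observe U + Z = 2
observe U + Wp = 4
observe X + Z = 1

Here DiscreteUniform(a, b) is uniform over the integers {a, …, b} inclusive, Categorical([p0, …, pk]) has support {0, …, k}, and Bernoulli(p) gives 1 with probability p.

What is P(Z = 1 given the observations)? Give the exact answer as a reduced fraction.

P(Z = 1 | obs) = 10/121

Enumerate traces; 5 have nonzero weight after conditioning:
  (Y=0, W=2, U=2, Z=0, X=1) weight 3/250
  (Y=1, W=2, U=2, Z=0, X=1) weight 1/250
  (Y=2, W=1, U=2, Z=0, X=1) weight 2/225
  (Y=2, W=2, U=1, Z=1, X=0) weight 2/675
  (Y=3, W=2, U=2, Z=0, X=1) weight 1/125
Group by Z:
  weight(Z=0) = 37/1125
  weight(Z=1) = 2/675
Total weight = 37/1125 + 2/675 = 121/3375
P(Z=0 | obs) = 37/1125 / 121/3375 = 111/121
P(Z=1 | obs) = 2/675 / 121/3375 = 10/121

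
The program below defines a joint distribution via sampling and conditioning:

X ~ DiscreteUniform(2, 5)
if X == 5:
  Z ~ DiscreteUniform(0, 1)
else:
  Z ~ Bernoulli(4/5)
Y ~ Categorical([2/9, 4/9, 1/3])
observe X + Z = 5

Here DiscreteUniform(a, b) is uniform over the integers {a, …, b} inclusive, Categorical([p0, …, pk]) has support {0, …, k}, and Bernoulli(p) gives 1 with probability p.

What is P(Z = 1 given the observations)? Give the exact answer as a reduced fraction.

P(Z = 1 | obs) = 8/13

Enumerate traces; 6 have nonzero weight after conditioning:
  (X=4, Z=1, Y=0) weight 2/45
  (X=4, Z=1, Y=1) weight 4/45
  (X=4, Z=1, Y=2) weight 1/15
  (X=5, Z=0, Y=0) weight 1/36
  (X=5, Z=0, Y=1) weight 1/18
  (X=5, Z=0, Y=2) weight 1/24
Group by Z:
  weight(Z=0) = 1/8
  weight(Z=1) = 1/5
Total weight = 1/8 + 1/5 = 13/40
P(Z=0 | obs) = 1/8 / 13/40 = 5/13
P(Z=1 | obs) = 1/5 / 13/40 = 8/13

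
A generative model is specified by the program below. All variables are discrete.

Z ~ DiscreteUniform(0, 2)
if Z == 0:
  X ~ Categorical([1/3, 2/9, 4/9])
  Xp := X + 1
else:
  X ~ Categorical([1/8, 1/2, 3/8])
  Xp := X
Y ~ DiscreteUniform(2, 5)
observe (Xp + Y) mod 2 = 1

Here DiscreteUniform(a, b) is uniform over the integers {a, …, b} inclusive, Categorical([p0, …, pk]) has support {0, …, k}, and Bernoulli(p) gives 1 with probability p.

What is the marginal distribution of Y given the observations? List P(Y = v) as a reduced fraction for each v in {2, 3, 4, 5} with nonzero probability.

Enumerate traces; 18 have nonzero weight after conditioning:
  (Z=0, X=0, Y=2) weight 1/36
  (Z=0, X=0, Y=4) weight 1/36
  (Z=0, X=1, Y=3) weight 1/54
  (Z=0, X=1, Y=5) weight 1/54
  (Z=0, X=2, Y=2) weight 1/27
  (Z=0, X=2, Y=4) weight 1/27
  (Z=1, X=0, Y=3) weight 1/96
  (Z=1, X=0, Y=5) weight 1/96
  … 10 more
Group by Y:
  weight(Y=2) = 4/27
  weight(Y=3) = 11/108
  weight(Y=4) = 4/27
  weight(Y=5) = 11/108
Total weight = 4/27 + 11/108 + 4/27 + 11/108 = 1/2
P(Y=2 | obs) = 4/27 / 1/2 = 8/27
P(Y=3 | obs) = 11/108 / 1/2 = 11/54
P(Y=4 | obs) = 4/27 / 1/2 = 8/27
P(Y=5 | obs) = 11/108 / 1/2 = 11/54

P(Y=2) = 8/27, P(Y=3) = 11/54, P(Y=4) = 8/27, P(Y=5) = 11/54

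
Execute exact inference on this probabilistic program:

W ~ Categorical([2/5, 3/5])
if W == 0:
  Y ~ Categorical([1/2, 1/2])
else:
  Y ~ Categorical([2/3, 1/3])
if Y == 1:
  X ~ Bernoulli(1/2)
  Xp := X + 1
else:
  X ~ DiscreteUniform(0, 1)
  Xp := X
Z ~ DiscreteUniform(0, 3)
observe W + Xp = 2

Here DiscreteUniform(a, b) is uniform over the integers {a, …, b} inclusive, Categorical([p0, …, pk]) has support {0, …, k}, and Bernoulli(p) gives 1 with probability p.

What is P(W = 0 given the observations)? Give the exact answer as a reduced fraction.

Enumerate traces; 12 have nonzero weight after conditioning:
  (W=0, Y=1, X=1, Z=0) weight 1/40
  (W=0, Y=1, X=1, Z=1) weight 1/40
  (W=0, Y=1, X=1, Z=2) weight 1/40
  (W=0, Y=1, X=1, Z=3) weight 1/40
  (W=1, Y=0, X=1, Z=0) weight 1/20
  (W=1, Y=0, X=1, Z=1) weight 1/20
  (W=1, Y=0, X=1, Z=2) weight 1/20
  (W=1, Y=0, X=1, Z=3) weight 1/20
  … 4 more
Group by W:
  weight(W=0) = 1/10
  weight(W=1) = 3/10
Total weight = 1/10 + 3/10 = 2/5
P(W=0 | obs) = 1/10 / 2/5 = 1/4
P(W=1 | obs) = 3/10 / 2/5 = 3/4

P(W = 0 | obs) = 1/4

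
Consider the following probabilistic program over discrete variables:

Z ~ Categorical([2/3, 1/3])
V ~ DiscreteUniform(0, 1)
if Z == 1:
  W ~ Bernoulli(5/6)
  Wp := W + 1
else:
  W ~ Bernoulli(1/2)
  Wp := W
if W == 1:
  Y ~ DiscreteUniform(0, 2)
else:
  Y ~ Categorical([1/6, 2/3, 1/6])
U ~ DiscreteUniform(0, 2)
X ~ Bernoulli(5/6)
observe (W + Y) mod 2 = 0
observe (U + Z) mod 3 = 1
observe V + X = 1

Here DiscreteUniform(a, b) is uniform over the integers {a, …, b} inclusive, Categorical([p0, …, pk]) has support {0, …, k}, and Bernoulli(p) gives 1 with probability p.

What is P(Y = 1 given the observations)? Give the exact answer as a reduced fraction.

Enumerate traces; 12 have nonzero weight after conditioning:
  (Z=0, V=0, W=0, Y=0, U=1, X=1) weight 5/648
  (Z=0, V=0, W=0, Y=2, U=1, X=1) weight 5/648
  (Z=0, V=0, W=1, Y=1, U=1, X=1) weight 5/324
  (Z=0, V=1, W=0, Y=0, U=1, X=0) weight 1/648
  (Z=0, V=1, W=0, Y=2, U=1, X=0) weight 1/648
  (Z=0, V=1, W=1, Y=1, U=1, X=0) weight 1/324
  (Z=1, V=0, W=0, Y=0, U=0, X=1) weight 5/3888
  (Z=1, V=0, W=0, Y=2, U=0, X=1) weight 5/3888
  … 4 more
Group by Y:
  weight(Y=0) = 7/648
  weight(Y=1) = 11/324
  weight(Y=2) = 7/648
Total weight = 7/648 + 11/324 + 7/648 = 1/18
P(Y=0 | obs) = 7/648 / 1/18 = 7/36
P(Y=1 | obs) = 11/324 / 1/18 = 11/18
P(Y=2 | obs) = 7/648 / 1/18 = 7/36

P(Y = 1 | obs) = 11/18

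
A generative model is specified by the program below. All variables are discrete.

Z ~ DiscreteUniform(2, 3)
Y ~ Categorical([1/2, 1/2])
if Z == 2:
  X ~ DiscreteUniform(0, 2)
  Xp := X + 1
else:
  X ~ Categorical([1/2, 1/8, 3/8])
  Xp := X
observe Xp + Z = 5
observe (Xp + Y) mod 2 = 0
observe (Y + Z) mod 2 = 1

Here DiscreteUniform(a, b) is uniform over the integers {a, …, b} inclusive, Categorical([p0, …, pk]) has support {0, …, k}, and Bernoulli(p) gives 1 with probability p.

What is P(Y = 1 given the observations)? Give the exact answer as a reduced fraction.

Enumerate traces; 2 have nonzero weight after conditioning:
  (Z=2, Y=1, X=2) weight 1/12
  (Z=3, Y=0, X=2) weight 3/32
Group by Y:
  weight(Y=0) = 3/32
  weight(Y=1) = 1/12
Total weight = 3/32 + 1/12 = 17/96
P(Y=0 | obs) = 3/32 / 17/96 = 9/17
P(Y=1 | obs) = 1/12 / 17/96 = 8/17

P(Y = 1 | obs) = 8/17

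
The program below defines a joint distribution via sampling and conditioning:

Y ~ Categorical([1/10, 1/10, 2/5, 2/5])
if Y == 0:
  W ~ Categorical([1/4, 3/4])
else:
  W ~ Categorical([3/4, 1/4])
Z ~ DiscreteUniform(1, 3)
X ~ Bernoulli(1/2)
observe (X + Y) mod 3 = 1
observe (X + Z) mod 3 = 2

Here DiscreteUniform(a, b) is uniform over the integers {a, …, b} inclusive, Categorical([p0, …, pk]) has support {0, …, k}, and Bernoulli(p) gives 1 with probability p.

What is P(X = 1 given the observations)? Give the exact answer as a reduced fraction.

P(X = 1 | obs) = 5/6

Enumerate traces; 6 have nonzero weight after conditioning:
  (Y=0, W=0, Z=1, X=1) weight 1/240
  (Y=0, W=1, Z=1, X=1) weight 1/80
  (Y=1, W=0, Z=2, X=0) weight 1/80
  (Y=1, W=1, Z=2, X=0) weight 1/240
  (Y=3, W=0, Z=1, X=1) weight 1/20
  (Y=3, W=1, Z=1, X=1) weight 1/60
Group by X:
  weight(X=0) = 1/60
  weight(X=1) = 1/12
Total weight = 1/60 + 1/12 = 1/10
P(X=0 | obs) = 1/60 / 1/10 = 1/6
P(X=1 | obs) = 1/12 / 1/10 = 5/6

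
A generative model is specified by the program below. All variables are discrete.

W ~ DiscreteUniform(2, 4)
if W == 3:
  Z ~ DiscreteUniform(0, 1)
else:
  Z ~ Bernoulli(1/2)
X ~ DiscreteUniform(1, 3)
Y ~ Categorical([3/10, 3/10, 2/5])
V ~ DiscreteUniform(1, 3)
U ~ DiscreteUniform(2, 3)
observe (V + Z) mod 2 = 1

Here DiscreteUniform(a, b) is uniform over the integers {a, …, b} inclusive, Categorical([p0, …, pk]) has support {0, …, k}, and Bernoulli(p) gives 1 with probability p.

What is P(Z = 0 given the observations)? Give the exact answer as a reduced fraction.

P(Z = 0 | obs) = 2/3

Enumerate traces; 162 have nonzero weight after conditioning:
  (W=2, Z=0, X=1, Y=0, V=1, U=2) weight 1/360
  (W=2, Z=0, X=1, Y=0, V=1, U=3) weight 1/360
  (W=2, Z=0, X=1, Y=0, V=3, U=2) weight 1/360
  (W=2, Z=0, X=1, Y=0, V=3, U=3) weight 1/360
  (W=2, Z=0, X=1, Y=1, V=1, U=2) weight 1/360
  (W=2, Z=0, X=1, Y=1, V=1, U=3) weight 1/360
  (W=2, Z=0, X=1, Y=1, V=3, U=2) weight 1/360
  (W=2, Z=0, X=1, Y=1, V=3, U=3) weight 1/360
  (W=2, Z=1, X=1, Y=0, V=2, U=2) weight 1/360
  … 153 more
Group by Z:
  weight(Z=0) = 1/3
  weight(Z=1) = 1/6
Total weight = 1/3 + 1/6 = 1/2
P(Z=0 | obs) = 1/3 / 1/2 = 2/3
P(Z=1 | obs) = 1/6 / 1/2 = 1/3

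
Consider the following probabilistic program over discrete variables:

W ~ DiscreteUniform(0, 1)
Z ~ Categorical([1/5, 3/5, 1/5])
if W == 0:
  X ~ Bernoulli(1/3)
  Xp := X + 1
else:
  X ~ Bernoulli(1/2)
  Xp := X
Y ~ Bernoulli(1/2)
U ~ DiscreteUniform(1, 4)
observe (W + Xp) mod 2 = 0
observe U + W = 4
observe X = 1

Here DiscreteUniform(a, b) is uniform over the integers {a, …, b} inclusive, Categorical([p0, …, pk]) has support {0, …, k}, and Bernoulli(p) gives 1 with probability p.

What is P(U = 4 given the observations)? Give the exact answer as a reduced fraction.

P(U = 4 | obs) = 2/5

Enumerate traces; 12 have nonzero weight after conditioning:
  (W=0, Z=0, X=1, Y=0, U=4) weight 1/240
  (W=0, Z=0, X=1, Y=1, U=4) weight 1/240
  (W=0, Z=1, X=1, Y=0, U=4) weight 1/80
  (W=0, Z=1, X=1, Y=1, U=4) weight 1/80
  (W=0, Z=2, X=1, Y=0, U=4) weight 1/240
  (W=0, Z=2, X=1, Y=1, U=4) weight 1/240
  (W=1, Z=0, X=1, Y=0, U=3) weight 1/160
  (W=1, Z=0, X=1, Y=1, U=3) weight 1/160
  … 4 more
Group by U:
  weight(U=3) = 1/16
  weight(U=4) = 1/24
Total weight = 1/16 + 1/24 = 5/48
P(U=3 | obs) = 1/16 / 5/48 = 3/5
P(U=4 | obs) = 1/24 / 5/48 = 2/5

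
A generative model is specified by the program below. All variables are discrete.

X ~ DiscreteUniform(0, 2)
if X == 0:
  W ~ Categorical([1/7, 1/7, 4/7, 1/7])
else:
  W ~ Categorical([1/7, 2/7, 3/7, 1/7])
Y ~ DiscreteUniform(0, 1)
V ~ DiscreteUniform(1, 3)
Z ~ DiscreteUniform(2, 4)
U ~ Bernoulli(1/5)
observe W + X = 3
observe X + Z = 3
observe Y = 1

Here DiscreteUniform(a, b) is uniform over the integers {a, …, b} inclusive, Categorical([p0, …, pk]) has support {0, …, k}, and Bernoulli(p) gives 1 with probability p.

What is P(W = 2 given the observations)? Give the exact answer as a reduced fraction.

Enumerate traces; 12 have nonzero weight after conditioning:
  (X=0, W=3, Y=1, V=1, Z=3, U=0) weight 2/945
  (X=0, W=3, Y=1, V=1, Z=3, U=1) weight 1/1890
  (X=0, W=3, Y=1, V=2, Z=3, U=0) weight 2/945
  (X=0, W=3, Y=1, V=2, Z=3, U=1) weight 1/1890
  (X=0, W=3, Y=1, V=3, Z=3, U=0) weight 2/945
  (X=0, W=3, Y=1, V=3, Z=3, U=1) weight 1/1890
  (X=1, W=2, Y=1, V=1, Z=2, U=0) weight 2/315
  (X=1, W=2, Y=1, V=1, Z=2, U=1) weight 1/630
  … 4 more
Group by W:
  weight(W=2) = 1/42
  weight(W=3) = 1/126
Total weight = 1/42 + 1/126 = 2/63
P(W=2 | obs) = 1/42 / 2/63 = 3/4
P(W=3 | obs) = 1/126 / 2/63 = 1/4

P(W = 2 | obs) = 3/4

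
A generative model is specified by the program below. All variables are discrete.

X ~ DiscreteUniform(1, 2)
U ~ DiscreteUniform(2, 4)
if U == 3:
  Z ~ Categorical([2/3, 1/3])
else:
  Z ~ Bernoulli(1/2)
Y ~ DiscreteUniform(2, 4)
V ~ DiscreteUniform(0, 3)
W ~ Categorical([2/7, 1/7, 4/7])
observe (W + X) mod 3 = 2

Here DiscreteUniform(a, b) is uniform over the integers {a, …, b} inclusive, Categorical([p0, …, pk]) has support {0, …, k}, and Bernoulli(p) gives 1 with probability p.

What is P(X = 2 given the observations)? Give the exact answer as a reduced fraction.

P(X = 2 | obs) = 2/3

Enumerate traces; 144 have nonzero weight after conditioning:
  (X=1, U=2, Z=0, Y=2, V=0, W=1) weight 1/1008
  (X=1, U=2, Z=0, Y=2, V=1, W=1) weight 1/1008
  (X=1, U=2, Z=0, Y=2, V=2, W=1) weight 1/1008
  (X=1, U=2, Z=0, Y=2, V=3, W=1) weight 1/1008
  (X=1, U=2, Z=0, Y=3, V=0, W=1) weight 1/1008
  (X=1, U=2, Z=0, Y=3, V=1, W=1) weight 1/1008
  (X=1, U=2, Z=0, Y=3, V=2, W=1) weight 1/1008
  (X=1, U=2, Z=0, Y=3, V=3, W=1) weight 1/1008
  (X=2, U=2, Z=0, Y=2, V=0, W=0) weight 1/504
  … 135 more
Group by X:
  weight(X=1) = 1/14
  weight(X=2) = 1/7
Total weight = 1/14 + 1/7 = 3/14
P(X=1 | obs) = 1/14 / 3/14 = 1/3
P(X=2 | obs) = 1/7 / 3/14 = 2/3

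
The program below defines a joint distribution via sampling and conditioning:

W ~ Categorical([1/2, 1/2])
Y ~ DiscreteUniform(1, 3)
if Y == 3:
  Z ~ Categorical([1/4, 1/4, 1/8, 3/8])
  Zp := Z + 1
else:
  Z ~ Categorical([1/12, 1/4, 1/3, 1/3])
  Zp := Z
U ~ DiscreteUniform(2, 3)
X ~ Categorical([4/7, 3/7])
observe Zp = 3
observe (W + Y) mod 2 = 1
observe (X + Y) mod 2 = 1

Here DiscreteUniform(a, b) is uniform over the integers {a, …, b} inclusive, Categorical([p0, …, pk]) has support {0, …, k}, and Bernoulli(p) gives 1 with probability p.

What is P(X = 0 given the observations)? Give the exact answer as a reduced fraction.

P(X = 0 | obs) = 11/17

Enumerate traces; 6 have nonzero weight after conditioning:
  (W=0, Y=1, Z=3, U=2, X=0) weight 1/63
  (W=0, Y=1, Z=3, U=3, X=0) weight 1/63
  (W=0, Y=3, Z=2, U=2, X=0) weight 1/168
  (W=0, Y=3, Z=2, U=3, X=0) weight 1/168
  (W=1, Y=2, Z=3, U=2, X=1) weight 1/84
  (W=1, Y=2, Z=3, U=3, X=1) weight 1/84
Group by X:
  weight(X=0) = 11/252
  weight(X=1) = 1/42
Total weight = 11/252 + 1/42 = 17/252
P(X=0 | obs) = 11/252 / 17/252 = 11/17
P(X=1 | obs) = 1/42 / 17/252 = 6/17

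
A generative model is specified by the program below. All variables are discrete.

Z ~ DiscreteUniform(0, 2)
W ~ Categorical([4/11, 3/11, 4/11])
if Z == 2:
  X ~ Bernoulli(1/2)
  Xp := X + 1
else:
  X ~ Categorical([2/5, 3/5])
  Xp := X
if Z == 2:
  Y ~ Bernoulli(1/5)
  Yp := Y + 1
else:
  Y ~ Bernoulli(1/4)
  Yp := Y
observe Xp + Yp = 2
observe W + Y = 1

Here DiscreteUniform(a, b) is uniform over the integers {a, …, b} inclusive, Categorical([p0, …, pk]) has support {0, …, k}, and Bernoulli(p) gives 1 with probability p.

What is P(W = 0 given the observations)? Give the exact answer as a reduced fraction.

P(W = 0 | obs) = 1/2

Enumerate traces; 3 have nonzero weight after conditioning:
  (Z=0, W=0, X=1, Y=1) weight 1/55
  (Z=1, W=0, X=1, Y=1) weight 1/55
  (Z=2, W=1, X=0, Y=0) weight 2/55
Group by W:
  weight(W=0) = 2/55
  weight(W=1) = 2/55
Total weight = 2/55 + 2/55 = 4/55
P(W=0 | obs) = 2/55 / 4/55 = 1/2
P(W=1 | obs) = 2/55 / 4/55 = 1/2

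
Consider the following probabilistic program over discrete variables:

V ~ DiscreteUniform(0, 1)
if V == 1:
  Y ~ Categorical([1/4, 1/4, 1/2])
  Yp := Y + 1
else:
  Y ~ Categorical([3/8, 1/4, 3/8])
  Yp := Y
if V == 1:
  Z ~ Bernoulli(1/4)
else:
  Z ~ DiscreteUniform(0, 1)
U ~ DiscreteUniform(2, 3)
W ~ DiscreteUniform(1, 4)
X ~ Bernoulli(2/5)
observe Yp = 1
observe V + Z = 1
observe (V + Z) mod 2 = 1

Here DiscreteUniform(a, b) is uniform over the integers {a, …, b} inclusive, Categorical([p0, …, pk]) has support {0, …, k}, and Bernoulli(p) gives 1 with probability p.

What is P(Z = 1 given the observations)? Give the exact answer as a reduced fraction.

Enumerate traces; 32 have nonzero weight after conditioning:
  (V=0, Y=1, Z=1, U=2, W=1, X=0) weight 3/640
  (V=0, Y=1, Z=1, U=2, W=1, X=1) weight 1/320
  (V=0, Y=1, Z=1, U=2, W=2, X=0) weight 3/640
  (V=0, Y=1, Z=1, U=2, W=2, X=1) weight 1/320
  (V=0, Y=1, Z=1, U=2, W=3, X=0) weight 3/640
  (V=0, Y=1, Z=1, U=2, W=3, X=1) weight 1/320
  (V=0, Y=1, Z=1, U=2, W=4, X=0) weight 3/640
  (V=0, Y=1, Z=1, U=2, W=4, X=1) weight 1/320
  (V=1, Y=0, Z=0, U=2, W=1, X=0) weight 9/1280
  … 23 more
Group by Z:
  weight(Z=0) = 3/32
  weight(Z=1) = 1/16
Total weight = 3/32 + 1/16 = 5/32
P(Z=0 | obs) = 3/32 / 5/32 = 3/5
P(Z=1 | obs) = 1/16 / 5/32 = 2/5

P(Z = 1 | obs) = 2/5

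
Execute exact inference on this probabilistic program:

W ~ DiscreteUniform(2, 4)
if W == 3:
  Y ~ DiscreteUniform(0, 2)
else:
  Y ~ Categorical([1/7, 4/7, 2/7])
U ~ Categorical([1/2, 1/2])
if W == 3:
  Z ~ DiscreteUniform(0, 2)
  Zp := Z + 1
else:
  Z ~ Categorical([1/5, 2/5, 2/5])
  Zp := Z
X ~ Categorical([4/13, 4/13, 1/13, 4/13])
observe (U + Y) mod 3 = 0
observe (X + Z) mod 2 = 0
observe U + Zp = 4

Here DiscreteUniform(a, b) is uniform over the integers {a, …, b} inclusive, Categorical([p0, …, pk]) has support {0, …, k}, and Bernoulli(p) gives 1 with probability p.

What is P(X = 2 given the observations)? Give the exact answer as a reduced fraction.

Enumerate traces; 2 have nonzero weight after conditioning:
  (W=3, Y=2, U=1, Z=2, X=0) weight 2/351
  (W=3, Y=2, U=1, Z=2, X=2) weight 1/702
Group by X:
  weight(X=0) = 2/351
  weight(X=2) = 1/702
Total weight = 2/351 + 1/702 = 5/702
P(X=0 | obs) = 2/351 / 5/702 = 4/5
P(X=2 | obs) = 1/702 / 5/702 = 1/5

P(X = 2 | obs) = 1/5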